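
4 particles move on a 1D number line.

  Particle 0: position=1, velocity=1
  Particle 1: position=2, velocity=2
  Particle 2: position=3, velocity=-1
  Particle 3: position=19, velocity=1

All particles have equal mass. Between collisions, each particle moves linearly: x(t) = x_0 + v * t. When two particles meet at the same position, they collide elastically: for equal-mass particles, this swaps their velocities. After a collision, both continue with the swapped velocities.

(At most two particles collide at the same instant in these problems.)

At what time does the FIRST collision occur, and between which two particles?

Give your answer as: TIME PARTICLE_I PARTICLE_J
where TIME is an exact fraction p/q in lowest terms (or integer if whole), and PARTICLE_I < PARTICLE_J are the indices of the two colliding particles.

Answer: 1/3 1 2

Derivation:
Pair (0,1): pos 1,2 vel 1,2 -> not approaching (rel speed -1 <= 0)
Pair (1,2): pos 2,3 vel 2,-1 -> gap=1, closing at 3/unit, collide at t=1/3
Pair (2,3): pos 3,19 vel -1,1 -> not approaching (rel speed -2 <= 0)
Earliest collision: t=1/3 between 1 and 2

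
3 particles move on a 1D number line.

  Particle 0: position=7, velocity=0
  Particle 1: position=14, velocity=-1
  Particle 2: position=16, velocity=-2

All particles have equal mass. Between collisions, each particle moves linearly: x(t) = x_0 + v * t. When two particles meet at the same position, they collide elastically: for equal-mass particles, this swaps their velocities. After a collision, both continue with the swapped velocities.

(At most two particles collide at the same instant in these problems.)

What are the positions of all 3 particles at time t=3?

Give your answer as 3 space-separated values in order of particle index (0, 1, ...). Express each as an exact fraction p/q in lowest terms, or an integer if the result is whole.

Answer: 7 10 11

Derivation:
Collision at t=2: particles 1 and 2 swap velocities; positions: p0=7 p1=12 p2=12; velocities now: v0=0 v1=-2 v2=-1
Advance to t=3 (no further collisions before then); velocities: v0=0 v1=-2 v2=-1; positions = 7 10 11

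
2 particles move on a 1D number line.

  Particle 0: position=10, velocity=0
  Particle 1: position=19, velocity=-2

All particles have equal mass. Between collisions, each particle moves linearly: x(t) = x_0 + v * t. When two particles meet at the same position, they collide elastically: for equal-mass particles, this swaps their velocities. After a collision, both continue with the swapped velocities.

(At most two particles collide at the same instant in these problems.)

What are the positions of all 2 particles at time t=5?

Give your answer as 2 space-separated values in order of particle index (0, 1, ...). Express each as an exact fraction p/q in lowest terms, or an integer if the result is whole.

Collision at t=9/2: particles 0 and 1 swap velocities; positions: p0=10 p1=10; velocities now: v0=-2 v1=0
Advance to t=5 (no further collisions before then); velocities: v0=-2 v1=0; positions = 9 10

Answer: 9 10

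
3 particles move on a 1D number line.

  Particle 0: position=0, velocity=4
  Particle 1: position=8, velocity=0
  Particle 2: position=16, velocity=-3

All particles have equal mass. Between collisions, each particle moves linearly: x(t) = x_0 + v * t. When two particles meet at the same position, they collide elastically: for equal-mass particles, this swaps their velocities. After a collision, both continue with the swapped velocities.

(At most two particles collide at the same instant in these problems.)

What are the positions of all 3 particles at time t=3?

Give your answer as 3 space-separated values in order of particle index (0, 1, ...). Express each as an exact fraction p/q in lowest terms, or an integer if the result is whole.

Answer: 7 8 12

Derivation:
Collision at t=2: particles 0 and 1 swap velocities; positions: p0=8 p1=8 p2=10; velocities now: v0=0 v1=4 v2=-3
Collision at t=16/7: particles 1 and 2 swap velocities; positions: p0=8 p1=64/7 p2=64/7; velocities now: v0=0 v1=-3 v2=4
Collision at t=8/3: particles 0 and 1 swap velocities; positions: p0=8 p1=8 p2=32/3; velocities now: v0=-3 v1=0 v2=4
Advance to t=3 (no further collisions before then); velocities: v0=-3 v1=0 v2=4; positions = 7 8 12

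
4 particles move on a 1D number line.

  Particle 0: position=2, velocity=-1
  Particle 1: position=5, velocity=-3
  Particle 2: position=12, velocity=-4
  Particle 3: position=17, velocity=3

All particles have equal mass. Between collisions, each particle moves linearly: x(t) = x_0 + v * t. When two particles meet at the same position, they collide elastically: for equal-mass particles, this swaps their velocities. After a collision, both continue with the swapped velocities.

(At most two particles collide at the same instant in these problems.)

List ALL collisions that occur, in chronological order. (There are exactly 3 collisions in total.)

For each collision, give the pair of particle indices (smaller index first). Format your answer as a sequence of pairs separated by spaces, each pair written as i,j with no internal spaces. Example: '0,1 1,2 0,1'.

Collision at t=3/2: particles 0 and 1 swap velocities; positions: p0=1/2 p1=1/2 p2=6 p3=43/2; velocities now: v0=-3 v1=-1 v2=-4 v3=3
Collision at t=10/3: particles 1 and 2 swap velocities; positions: p0=-5 p1=-4/3 p2=-4/3 p3=27; velocities now: v0=-3 v1=-4 v2=-1 v3=3
Collision at t=7: particles 0 and 1 swap velocities; positions: p0=-16 p1=-16 p2=-5 p3=38; velocities now: v0=-4 v1=-3 v2=-1 v3=3

Answer: 0,1 1,2 0,1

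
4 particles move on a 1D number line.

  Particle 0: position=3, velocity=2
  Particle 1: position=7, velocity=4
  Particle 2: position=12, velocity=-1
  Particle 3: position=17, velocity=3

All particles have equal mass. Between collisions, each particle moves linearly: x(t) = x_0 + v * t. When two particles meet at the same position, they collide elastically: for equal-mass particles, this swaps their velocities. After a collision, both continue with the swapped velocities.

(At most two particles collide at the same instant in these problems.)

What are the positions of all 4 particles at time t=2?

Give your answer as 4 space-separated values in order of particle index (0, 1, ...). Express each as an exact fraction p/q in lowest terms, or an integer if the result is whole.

Answer: 7 10 15 23

Derivation:
Collision at t=1: particles 1 and 2 swap velocities; positions: p0=5 p1=11 p2=11 p3=20; velocities now: v0=2 v1=-1 v2=4 v3=3
Advance to t=2 (no further collisions before then); velocities: v0=2 v1=-1 v2=4 v3=3; positions = 7 10 15 23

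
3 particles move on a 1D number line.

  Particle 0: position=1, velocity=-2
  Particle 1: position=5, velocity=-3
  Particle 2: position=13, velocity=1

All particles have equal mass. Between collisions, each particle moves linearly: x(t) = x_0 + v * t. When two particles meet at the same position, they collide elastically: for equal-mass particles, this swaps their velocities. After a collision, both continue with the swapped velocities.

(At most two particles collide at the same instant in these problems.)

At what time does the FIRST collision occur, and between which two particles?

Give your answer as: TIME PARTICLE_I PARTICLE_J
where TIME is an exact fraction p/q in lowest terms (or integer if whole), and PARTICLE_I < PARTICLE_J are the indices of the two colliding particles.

Answer: 4 0 1

Derivation:
Pair (0,1): pos 1,5 vel -2,-3 -> gap=4, closing at 1/unit, collide at t=4
Pair (1,2): pos 5,13 vel -3,1 -> not approaching (rel speed -4 <= 0)
Earliest collision: t=4 between 0 and 1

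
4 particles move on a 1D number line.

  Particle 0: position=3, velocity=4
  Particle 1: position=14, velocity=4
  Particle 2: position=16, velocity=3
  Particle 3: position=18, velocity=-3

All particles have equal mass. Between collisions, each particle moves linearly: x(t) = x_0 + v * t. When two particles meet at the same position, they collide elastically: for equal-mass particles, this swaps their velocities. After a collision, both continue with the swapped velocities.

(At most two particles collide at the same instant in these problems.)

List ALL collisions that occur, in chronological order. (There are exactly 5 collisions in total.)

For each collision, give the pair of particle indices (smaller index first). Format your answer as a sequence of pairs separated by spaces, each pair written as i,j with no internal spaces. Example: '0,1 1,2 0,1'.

Answer: 2,3 1,2 2,3 0,1 1,2

Derivation:
Collision at t=1/3: particles 2 and 3 swap velocities; positions: p0=13/3 p1=46/3 p2=17 p3=17; velocities now: v0=4 v1=4 v2=-3 v3=3
Collision at t=4/7: particles 1 and 2 swap velocities; positions: p0=37/7 p1=114/7 p2=114/7 p3=124/7; velocities now: v0=4 v1=-3 v2=4 v3=3
Collision at t=2: particles 2 and 3 swap velocities; positions: p0=11 p1=12 p2=22 p3=22; velocities now: v0=4 v1=-3 v2=3 v3=4
Collision at t=15/7: particles 0 and 1 swap velocities; positions: p0=81/7 p1=81/7 p2=157/7 p3=158/7; velocities now: v0=-3 v1=4 v2=3 v3=4
Collision at t=13: particles 1 and 2 swap velocities; positions: p0=-21 p1=55 p2=55 p3=66; velocities now: v0=-3 v1=3 v2=4 v3=4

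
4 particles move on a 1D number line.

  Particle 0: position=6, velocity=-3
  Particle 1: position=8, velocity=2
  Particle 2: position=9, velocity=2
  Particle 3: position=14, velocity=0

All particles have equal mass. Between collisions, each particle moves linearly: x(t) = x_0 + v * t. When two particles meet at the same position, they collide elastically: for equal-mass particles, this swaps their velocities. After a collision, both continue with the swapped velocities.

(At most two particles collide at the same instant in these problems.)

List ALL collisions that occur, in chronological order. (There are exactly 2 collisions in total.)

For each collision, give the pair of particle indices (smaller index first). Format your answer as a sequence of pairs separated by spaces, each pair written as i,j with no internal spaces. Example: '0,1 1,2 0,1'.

Collision at t=5/2: particles 2 and 3 swap velocities; positions: p0=-3/2 p1=13 p2=14 p3=14; velocities now: v0=-3 v1=2 v2=0 v3=2
Collision at t=3: particles 1 and 2 swap velocities; positions: p0=-3 p1=14 p2=14 p3=15; velocities now: v0=-3 v1=0 v2=2 v3=2

Answer: 2,3 1,2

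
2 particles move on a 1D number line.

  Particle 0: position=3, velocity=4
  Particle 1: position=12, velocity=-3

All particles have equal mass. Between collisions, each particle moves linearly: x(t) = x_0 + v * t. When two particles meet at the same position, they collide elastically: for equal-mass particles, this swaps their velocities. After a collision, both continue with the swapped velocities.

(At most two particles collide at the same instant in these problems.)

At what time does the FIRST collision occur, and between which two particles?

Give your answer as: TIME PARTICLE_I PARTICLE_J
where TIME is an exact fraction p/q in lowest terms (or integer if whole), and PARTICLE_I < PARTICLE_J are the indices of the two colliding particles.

Pair (0,1): pos 3,12 vel 4,-3 -> gap=9, closing at 7/unit, collide at t=9/7
Earliest collision: t=9/7 between 0 and 1

Answer: 9/7 0 1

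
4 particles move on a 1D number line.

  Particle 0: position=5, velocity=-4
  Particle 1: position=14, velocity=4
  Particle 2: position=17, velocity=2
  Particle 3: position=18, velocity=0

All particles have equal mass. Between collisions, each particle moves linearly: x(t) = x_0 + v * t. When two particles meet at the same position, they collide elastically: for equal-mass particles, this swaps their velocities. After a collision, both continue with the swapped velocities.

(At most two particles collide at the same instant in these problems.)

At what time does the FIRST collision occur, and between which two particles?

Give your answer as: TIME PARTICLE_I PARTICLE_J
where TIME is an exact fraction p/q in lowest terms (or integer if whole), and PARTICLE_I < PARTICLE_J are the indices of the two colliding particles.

Pair (0,1): pos 5,14 vel -4,4 -> not approaching (rel speed -8 <= 0)
Pair (1,2): pos 14,17 vel 4,2 -> gap=3, closing at 2/unit, collide at t=3/2
Pair (2,3): pos 17,18 vel 2,0 -> gap=1, closing at 2/unit, collide at t=1/2
Earliest collision: t=1/2 between 2 and 3

Answer: 1/2 2 3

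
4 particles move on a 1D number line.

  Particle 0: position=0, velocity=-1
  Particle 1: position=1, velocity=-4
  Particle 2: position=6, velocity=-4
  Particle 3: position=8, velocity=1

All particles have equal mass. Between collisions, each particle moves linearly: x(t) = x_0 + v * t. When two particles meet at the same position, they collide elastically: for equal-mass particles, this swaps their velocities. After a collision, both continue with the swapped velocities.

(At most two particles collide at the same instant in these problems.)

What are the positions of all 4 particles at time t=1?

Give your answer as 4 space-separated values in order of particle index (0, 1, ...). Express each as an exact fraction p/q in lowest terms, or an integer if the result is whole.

Collision at t=1/3: particles 0 and 1 swap velocities; positions: p0=-1/3 p1=-1/3 p2=14/3 p3=25/3; velocities now: v0=-4 v1=-1 v2=-4 v3=1
Advance to t=1 (no further collisions before then); velocities: v0=-4 v1=-1 v2=-4 v3=1; positions = -3 -1 2 9

Answer: -3 -1 2 9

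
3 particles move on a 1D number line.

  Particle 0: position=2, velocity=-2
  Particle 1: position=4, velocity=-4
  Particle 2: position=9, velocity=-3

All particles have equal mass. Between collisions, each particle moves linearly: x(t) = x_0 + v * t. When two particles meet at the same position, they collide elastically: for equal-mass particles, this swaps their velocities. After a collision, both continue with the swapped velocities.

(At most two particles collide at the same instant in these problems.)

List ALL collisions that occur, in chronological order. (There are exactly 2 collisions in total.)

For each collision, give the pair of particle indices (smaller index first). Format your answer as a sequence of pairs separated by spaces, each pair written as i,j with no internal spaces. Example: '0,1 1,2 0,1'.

Answer: 0,1 1,2

Derivation:
Collision at t=1: particles 0 and 1 swap velocities; positions: p0=0 p1=0 p2=6; velocities now: v0=-4 v1=-2 v2=-3
Collision at t=7: particles 1 and 2 swap velocities; positions: p0=-24 p1=-12 p2=-12; velocities now: v0=-4 v1=-3 v2=-2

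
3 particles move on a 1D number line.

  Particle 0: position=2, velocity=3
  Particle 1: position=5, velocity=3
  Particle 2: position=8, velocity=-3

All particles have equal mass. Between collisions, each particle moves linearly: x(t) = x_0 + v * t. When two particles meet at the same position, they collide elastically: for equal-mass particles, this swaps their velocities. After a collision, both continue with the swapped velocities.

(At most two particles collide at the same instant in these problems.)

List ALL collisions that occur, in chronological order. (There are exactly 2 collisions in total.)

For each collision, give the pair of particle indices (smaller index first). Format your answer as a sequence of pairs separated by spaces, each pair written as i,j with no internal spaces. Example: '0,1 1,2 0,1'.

Answer: 1,2 0,1

Derivation:
Collision at t=1/2: particles 1 and 2 swap velocities; positions: p0=7/2 p1=13/2 p2=13/2; velocities now: v0=3 v1=-3 v2=3
Collision at t=1: particles 0 and 1 swap velocities; positions: p0=5 p1=5 p2=8; velocities now: v0=-3 v1=3 v2=3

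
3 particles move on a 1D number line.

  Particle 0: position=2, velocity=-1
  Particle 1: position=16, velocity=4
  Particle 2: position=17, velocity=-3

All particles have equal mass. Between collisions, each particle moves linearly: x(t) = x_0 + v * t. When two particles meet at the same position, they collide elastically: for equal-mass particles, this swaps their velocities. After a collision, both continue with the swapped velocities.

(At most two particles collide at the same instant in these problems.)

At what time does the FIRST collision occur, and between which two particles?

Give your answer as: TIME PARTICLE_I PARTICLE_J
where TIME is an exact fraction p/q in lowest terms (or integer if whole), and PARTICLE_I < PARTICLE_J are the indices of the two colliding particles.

Answer: 1/7 1 2

Derivation:
Pair (0,1): pos 2,16 vel -1,4 -> not approaching (rel speed -5 <= 0)
Pair (1,2): pos 16,17 vel 4,-3 -> gap=1, closing at 7/unit, collide at t=1/7
Earliest collision: t=1/7 between 1 and 2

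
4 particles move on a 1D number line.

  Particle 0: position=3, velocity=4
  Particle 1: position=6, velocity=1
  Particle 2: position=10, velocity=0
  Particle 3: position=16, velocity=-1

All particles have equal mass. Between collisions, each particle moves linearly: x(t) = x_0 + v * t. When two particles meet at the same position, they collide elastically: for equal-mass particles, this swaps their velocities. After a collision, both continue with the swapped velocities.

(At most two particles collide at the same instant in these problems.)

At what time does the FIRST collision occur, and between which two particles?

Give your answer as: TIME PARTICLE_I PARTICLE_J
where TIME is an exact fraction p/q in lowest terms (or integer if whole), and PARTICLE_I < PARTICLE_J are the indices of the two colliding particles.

Pair (0,1): pos 3,6 vel 4,1 -> gap=3, closing at 3/unit, collide at t=1
Pair (1,2): pos 6,10 vel 1,0 -> gap=4, closing at 1/unit, collide at t=4
Pair (2,3): pos 10,16 vel 0,-1 -> gap=6, closing at 1/unit, collide at t=6
Earliest collision: t=1 between 0 and 1

Answer: 1 0 1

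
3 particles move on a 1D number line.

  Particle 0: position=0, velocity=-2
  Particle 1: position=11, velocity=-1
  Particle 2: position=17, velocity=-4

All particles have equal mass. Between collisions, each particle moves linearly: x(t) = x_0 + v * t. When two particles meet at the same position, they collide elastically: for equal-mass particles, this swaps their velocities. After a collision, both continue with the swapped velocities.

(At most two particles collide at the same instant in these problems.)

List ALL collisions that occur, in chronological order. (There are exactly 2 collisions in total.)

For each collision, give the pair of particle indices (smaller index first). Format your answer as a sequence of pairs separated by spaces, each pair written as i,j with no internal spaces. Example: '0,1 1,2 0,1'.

Answer: 1,2 0,1

Derivation:
Collision at t=2: particles 1 and 2 swap velocities; positions: p0=-4 p1=9 p2=9; velocities now: v0=-2 v1=-4 v2=-1
Collision at t=17/2: particles 0 and 1 swap velocities; positions: p0=-17 p1=-17 p2=5/2; velocities now: v0=-4 v1=-2 v2=-1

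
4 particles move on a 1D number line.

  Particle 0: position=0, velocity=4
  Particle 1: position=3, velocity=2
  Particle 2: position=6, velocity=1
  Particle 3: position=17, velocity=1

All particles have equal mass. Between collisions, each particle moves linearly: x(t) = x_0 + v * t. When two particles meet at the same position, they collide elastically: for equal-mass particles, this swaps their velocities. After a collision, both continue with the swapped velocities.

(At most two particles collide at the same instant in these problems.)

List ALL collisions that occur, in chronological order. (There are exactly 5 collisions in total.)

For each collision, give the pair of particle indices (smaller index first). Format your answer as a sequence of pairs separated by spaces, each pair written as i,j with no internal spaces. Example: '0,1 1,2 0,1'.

Collision at t=3/2: particles 0 and 1 swap velocities; positions: p0=6 p1=6 p2=15/2 p3=37/2; velocities now: v0=2 v1=4 v2=1 v3=1
Collision at t=2: particles 1 and 2 swap velocities; positions: p0=7 p1=8 p2=8 p3=19; velocities now: v0=2 v1=1 v2=4 v3=1
Collision at t=3: particles 0 and 1 swap velocities; positions: p0=9 p1=9 p2=12 p3=20; velocities now: v0=1 v1=2 v2=4 v3=1
Collision at t=17/3: particles 2 and 3 swap velocities; positions: p0=35/3 p1=43/3 p2=68/3 p3=68/3; velocities now: v0=1 v1=2 v2=1 v3=4
Collision at t=14: particles 1 and 2 swap velocities; positions: p0=20 p1=31 p2=31 p3=56; velocities now: v0=1 v1=1 v2=2 v3=4

Answer: 0,1 1,2 0,1 2,3 1,2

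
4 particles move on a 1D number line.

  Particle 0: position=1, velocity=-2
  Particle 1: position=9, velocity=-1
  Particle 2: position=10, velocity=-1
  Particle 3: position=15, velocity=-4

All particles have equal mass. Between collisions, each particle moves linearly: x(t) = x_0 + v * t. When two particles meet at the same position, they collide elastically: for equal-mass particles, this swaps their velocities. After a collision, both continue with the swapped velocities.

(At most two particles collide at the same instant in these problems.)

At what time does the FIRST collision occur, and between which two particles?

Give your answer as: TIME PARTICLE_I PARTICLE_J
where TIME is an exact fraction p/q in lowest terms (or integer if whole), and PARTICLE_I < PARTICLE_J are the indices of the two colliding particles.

Answer: 5/3 2 3

Derivation:
Pair (0,1): pos 1,9 vel -2,-1 -> not approaching (rel speed -1 <= 0)
Pair (1,2): pos 9,10 vel -1,-1 -> not approaching (rel speed 0 <= 0)
Pair (2,3): pos 10,15 vel -1,-4 -> gap=5, closing at 3/unit, collide at t=5/3
Earliest collision: t=5/3 between 2 and 3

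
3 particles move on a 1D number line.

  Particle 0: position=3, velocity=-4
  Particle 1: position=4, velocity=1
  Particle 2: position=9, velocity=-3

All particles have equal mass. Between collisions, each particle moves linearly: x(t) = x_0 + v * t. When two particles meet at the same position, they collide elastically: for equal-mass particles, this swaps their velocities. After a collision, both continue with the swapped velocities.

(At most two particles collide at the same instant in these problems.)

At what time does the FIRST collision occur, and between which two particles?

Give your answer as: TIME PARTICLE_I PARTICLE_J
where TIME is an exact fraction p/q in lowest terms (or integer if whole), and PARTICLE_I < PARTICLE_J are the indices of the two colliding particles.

Pair (0,1): pos 3,4 vel -4,1 -> not approaching (rel speed -5 <= 0)
Pair (1,2): pos 4,9 vel 1,-3 -> gap=5, closing at 4/unit, collide at t=5/4
Earliest collision: t=5/4 between 1 and 2

Answer: 5/4 1 2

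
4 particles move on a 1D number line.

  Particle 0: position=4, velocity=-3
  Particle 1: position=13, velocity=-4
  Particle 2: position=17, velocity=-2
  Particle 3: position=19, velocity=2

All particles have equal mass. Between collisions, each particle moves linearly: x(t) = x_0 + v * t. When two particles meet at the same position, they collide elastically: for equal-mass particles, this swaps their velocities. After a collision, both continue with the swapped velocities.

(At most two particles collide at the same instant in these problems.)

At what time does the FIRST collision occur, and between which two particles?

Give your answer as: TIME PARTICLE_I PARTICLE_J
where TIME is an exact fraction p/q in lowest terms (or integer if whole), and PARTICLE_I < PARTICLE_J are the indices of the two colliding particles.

Pair (0,1): pos 4,13 vel -3,-4 -> gap=9, closing at 1/unit, collide at t=9
Pair (1,2): pos 13,17 vel -4,-2 -> not approaching (rel speed -2 <= 0)
Pair (2,3): pos 17,19 vel -2,2 -> not approaching (rel speed -4 <= 0)
Earliest collision: t=9 between 0 and 1

Answer: 9 0 1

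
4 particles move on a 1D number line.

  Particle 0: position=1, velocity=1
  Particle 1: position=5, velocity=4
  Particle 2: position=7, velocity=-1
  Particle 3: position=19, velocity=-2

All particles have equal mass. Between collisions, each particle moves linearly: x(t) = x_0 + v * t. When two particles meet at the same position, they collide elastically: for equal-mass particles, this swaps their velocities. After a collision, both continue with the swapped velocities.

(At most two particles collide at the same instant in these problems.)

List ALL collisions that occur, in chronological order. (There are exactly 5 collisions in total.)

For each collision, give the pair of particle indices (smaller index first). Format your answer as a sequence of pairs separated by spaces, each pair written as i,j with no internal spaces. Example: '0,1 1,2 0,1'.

Collision at t=2/5: particles 1 and 2 swap velocities; positions: p0=7/5 p1=33/5 p2=33/5 p3=91/5; velocities now: v0=1 v1=-1 v2=4 v3=-2
Collision at t=7/3: particles 2 and 3 swap velocities; positions: p0=10/3 p1=14/3 p2=43/3 p3=43/3; velocities now: v0=1 v1=-1 v2=-2 v3=4
Collision at t=3: particles 0 and 1 swap velocities; positions: p0=4 p1=4 p2=13 p3=17; velocities now: v0=-1 v1=1 v2=-2 v3=4
Collision at t=6: particles 1 and 2 swap velocities; positions: p0=1 p1=7 p2=7 p3=29; velocities now: v0=-1 v1=-2 v2=1 v3=4
Collision at t=12: particles 0 and 1 swap velocities; positions: p0=-5 p1=-5 p2=13 p3=53; velocities now: v0=-2 v1=-1 v2=1 v3=4

Answer: 1,2 2,3 0,1 1,2 0,1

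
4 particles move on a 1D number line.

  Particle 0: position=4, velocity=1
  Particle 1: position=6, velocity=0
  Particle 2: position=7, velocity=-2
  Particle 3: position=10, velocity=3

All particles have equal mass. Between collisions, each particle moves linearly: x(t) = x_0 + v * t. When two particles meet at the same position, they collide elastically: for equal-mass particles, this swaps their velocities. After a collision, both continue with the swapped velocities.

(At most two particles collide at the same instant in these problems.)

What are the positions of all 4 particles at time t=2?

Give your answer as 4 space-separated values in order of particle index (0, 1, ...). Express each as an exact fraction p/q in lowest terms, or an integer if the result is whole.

Answer: 3 6 6 16

Derivation:
Collision at t=1/2: particles 1 and 2 swap velocities; positions: p0=9/2 p1=6 p2=6 p3=23/2; velocities now: v0=1 v1=-2 v2=0 v3=3
Collision at t=1: particles 0 and 1 swap velocities; positions: p0=5 p1=5 p2=6 p3=13; velocities now: v0=-2 v1=1 v2=0 v3=3
Collision at t=2: particles 1 and 2 swap velocities; positions: p0=3 p1=6 p2=6 p3=16; velocities now: v0=-2 v1=0 v2=1 v3=3
Advance to t=2 (no further collisions before then); velocities: v0=-2 v1=0 v2=1 v3=3; positions = 3 6 6 16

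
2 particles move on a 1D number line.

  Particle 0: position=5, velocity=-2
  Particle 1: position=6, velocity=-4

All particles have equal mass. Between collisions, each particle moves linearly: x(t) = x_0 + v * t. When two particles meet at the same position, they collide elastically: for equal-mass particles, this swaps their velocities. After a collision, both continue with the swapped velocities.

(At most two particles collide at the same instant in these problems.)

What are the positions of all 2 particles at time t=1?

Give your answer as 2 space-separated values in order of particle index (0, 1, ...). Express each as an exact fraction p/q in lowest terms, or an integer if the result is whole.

Collision at t=1/2: particles 0 and 1 swap velocities; positions: p0=4 p1=4; velocities now: v0=-4 v1=-2
Advance to t=1 (no further collisions before then); velocities: v0=-4 v1=-2; positions = 2 3

Answer: 2 3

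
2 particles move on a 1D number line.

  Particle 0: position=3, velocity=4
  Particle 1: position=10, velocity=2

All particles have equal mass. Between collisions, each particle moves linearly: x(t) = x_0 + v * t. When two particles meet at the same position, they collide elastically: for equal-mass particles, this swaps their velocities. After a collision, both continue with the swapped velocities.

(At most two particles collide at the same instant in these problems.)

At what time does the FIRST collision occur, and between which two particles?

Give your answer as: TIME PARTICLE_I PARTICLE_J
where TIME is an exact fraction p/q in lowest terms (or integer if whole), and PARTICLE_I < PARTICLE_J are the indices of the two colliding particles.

Pair (0,1): pos 3,10 vel 4,2 -> gap=7, closing at 2/unit, collide at t=7/2
Earliest collision: t=7/2 between 0 and 1

Answer: 7/2 0 1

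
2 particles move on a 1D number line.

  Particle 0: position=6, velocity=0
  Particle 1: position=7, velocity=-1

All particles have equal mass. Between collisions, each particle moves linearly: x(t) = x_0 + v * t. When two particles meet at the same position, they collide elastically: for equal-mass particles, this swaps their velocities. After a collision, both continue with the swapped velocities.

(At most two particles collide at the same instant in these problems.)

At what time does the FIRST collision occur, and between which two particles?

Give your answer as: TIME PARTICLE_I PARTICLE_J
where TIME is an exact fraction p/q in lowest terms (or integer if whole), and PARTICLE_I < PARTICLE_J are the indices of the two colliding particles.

Answer: 1 0 1

Derivation:
Pair (0,1): pos 6,7 vel 0,-1 -> gap=1, closing at 1/unit, collide at t=1
Earliest collision: t=1 between 0 and 1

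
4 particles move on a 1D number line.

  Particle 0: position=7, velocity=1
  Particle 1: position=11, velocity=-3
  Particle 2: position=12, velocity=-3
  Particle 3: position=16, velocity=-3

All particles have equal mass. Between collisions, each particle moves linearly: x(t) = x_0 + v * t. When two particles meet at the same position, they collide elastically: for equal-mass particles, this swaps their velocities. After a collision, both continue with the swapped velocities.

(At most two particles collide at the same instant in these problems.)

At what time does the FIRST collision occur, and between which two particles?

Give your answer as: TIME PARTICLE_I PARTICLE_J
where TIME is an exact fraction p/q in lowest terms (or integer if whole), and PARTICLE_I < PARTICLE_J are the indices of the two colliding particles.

Answer: 1 0 1

Derivation:
Pair (0,1): pos 7,11 vel 1,-3 -> gap=4, closing at 4/unit, collide at t=1
Pair (1,2): pos 11,12 vel -3,-3 -> not approaching (rel speed 0 <= 0)
Pair (2,3): pos 12,16 vel -3,-3 -> not approaching (rel speed 0 <= 0)
Earliest collision: t=1 between 0 and 1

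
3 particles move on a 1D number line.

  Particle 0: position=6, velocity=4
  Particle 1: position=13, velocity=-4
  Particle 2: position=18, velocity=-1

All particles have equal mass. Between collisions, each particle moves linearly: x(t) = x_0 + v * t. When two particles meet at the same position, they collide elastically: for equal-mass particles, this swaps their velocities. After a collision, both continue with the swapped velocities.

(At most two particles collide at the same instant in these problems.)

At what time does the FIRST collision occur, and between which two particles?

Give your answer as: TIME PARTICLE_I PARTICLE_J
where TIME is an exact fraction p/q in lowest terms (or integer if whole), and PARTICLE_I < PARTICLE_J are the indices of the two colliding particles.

Answer: 7/8 0 1

Derivation:
Pair (0,1): pos 6,13 vel 4,-4 -> gap=7, closing at 8/unit, collide at t=7/8
Pair (1,2): pos 13,18 vel -4,-1 -> not approaching (rel speed -3 <= 0)
Earliest collision: t=7/8 between 0 and 1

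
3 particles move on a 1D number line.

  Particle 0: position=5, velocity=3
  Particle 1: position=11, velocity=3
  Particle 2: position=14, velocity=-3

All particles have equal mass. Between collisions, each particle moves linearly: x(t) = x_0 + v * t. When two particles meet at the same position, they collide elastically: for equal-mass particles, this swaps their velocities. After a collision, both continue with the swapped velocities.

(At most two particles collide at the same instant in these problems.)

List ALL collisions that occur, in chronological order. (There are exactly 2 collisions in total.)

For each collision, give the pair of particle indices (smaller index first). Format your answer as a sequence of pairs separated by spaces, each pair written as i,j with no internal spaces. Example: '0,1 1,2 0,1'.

Collision at t=1/2: particles 1 and 2 swap velocities; positions: p0=13/2 p1=25/2 p2=25/2; velocities now: v0=3 v1=-3 v2=3
Collision at t=3/2: particles 0 and 1 swap velocities; positions: p0=19/2 p1=19/2 p2=31/2; velocities now: v0=-3 v1=3 v2=3

Answer: 1,2 0,1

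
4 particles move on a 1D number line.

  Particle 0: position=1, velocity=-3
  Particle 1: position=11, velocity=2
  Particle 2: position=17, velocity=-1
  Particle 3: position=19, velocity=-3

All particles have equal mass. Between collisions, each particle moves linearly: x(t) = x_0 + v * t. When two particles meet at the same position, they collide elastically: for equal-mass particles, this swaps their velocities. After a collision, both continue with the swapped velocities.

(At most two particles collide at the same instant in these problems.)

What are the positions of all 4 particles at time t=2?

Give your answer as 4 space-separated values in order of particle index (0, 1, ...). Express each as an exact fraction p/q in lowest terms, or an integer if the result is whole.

Answer: -5 13 15 15

Derivation:
Collision at t=1: particles 2 and 3 swap velocities; positions: p0=-2 p1=13 p2=16 p3=16; velocities now: v0=-3 v1=2 v2=-3 v3=-1
Collision at t=8/5: particles 1 and 2 swap velocities; positions: p0=-19/5 p1=71/5 p2=71/5 p3=77/5; velocities now: v0=-3 v1=-3 v2=2 v3=-1
Collision at t=2: particles 2 and 3 swap velocities; positions: p0=-5 p1=13 p2=15 p3=15; velocities now: v0=-3 v1=-3 v2=-1 v3=2
Advance to t=2 (no further collisions before then); velocities: v0=-3 v1=-3 v2=-1 v3=2; positions = -5 13 15 15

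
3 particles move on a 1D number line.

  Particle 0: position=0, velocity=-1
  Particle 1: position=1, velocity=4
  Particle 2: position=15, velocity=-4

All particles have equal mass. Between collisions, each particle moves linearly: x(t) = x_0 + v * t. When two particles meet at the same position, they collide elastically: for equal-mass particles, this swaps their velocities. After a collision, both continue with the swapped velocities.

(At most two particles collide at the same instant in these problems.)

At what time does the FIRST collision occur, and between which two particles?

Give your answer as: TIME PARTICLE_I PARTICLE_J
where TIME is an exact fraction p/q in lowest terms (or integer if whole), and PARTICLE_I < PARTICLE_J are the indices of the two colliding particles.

Pair (0,1): pos 0,1 vel -1,4 -> not approaching (rel speed -5 <= 0)
Pair (1,2): pos 1,15 vel 4,-4 -> gap=14, closing at 8/unit, collide at t=7/4
Earliest collision: t=7/4 between 1 and 2

Answer: 7/4 1 2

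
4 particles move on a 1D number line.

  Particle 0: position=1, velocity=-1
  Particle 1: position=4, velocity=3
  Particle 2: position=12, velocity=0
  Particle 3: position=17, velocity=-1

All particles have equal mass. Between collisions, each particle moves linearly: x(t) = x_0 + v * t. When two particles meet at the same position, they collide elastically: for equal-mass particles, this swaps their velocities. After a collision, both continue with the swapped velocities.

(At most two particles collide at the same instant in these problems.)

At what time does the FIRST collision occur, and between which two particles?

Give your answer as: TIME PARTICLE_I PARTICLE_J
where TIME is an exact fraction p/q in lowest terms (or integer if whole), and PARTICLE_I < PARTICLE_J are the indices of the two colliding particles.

Pair (0,1): pos 1,4 vel -1,3 -> not approaching (rel speed -4 <= 0)
Pair (1,2): pos 4,12 vel 3,0 -> gap=8, closing at 3/unit, collide at t=8/3
Pair (2,3): pos 12,17 vel 0,-1 -> gap=5, closing at 1/unit, collide at t=5
Earliest collision: t=8/3 between 1 and 2

Answer: 8/3 1 2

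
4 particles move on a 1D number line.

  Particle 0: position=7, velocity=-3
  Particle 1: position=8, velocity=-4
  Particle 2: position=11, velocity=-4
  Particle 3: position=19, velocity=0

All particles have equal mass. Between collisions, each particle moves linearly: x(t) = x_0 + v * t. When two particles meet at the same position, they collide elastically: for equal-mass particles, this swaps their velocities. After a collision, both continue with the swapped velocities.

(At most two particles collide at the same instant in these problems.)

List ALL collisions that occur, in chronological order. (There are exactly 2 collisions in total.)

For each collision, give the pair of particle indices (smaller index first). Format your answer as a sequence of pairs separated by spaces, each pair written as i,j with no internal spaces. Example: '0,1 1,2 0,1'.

Collision at t=1: particles 0 and 1 swap velocities; positions: p0=4 p1=4 p2=7 p3=19; velocities now: v0=-4 v1=-3 v2=-4 v3=0
Collision at t=4: particles 1 and 2 swap velocities; positions: p0=-8 p1=-5 p2=-5 p3=19; velocities now: v0=-4 v1=-4 v2=-3 v3=0

Answer: 0,1 1,2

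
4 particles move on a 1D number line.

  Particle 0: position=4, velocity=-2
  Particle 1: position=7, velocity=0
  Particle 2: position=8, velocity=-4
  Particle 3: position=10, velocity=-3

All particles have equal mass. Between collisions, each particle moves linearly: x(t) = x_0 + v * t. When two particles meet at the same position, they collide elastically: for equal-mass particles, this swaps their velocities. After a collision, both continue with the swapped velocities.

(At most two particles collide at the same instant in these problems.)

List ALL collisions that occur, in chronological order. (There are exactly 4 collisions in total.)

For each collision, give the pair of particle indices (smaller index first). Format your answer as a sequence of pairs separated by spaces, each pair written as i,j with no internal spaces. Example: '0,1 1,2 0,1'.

Answer: 1,2 2,3 0,1 1,2

Derivation:
Collision at t=1/4: particles 1 and 2 swap velocities; positions: p0=7/2 p1=7 p2=7 p3=37/4; velocities now: v0=-2 v1=-4 v2=0 v3=-3
Collision at t=1: particles 2 and 3 swap velocities; positions: p0=2 p1=4 p2=7 p3=7; velocities now: v0=-2 v1=-4 v2=-3 v3=0
Collision at t=2: particles 0 and 1 swap velocities; positions: p0=0 p1=0 p2=4 p3=7; velocities now: v0=-4 v1=-2 v2=-3 v3=0
Collision at t=6: particles 1 and 2 swap velocities; positions: p0=-16 p1=-8 p2=-8 p3=7; velocities now: v0=-4 v1=-3 v2=-2 v3=0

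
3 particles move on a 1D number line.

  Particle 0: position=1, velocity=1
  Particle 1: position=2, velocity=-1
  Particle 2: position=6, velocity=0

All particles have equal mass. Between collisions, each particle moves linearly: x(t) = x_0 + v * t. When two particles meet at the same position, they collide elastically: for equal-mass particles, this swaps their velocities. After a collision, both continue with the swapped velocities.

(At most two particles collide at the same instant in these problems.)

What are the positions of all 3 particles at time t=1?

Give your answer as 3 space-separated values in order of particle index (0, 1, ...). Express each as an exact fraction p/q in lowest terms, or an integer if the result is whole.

Answer: 1 2 6

Derivation:
Collision at t=1/2: particles 0 and 1 swap velocities; positions: p0=3/2 p1=3/2 p2=6; velocities now: v0=-1 v1=1 v2=0
Advance to t=1 (no further collisions before then); velocities: v0=-1 v1=1 v2=0; positions = 1 2 6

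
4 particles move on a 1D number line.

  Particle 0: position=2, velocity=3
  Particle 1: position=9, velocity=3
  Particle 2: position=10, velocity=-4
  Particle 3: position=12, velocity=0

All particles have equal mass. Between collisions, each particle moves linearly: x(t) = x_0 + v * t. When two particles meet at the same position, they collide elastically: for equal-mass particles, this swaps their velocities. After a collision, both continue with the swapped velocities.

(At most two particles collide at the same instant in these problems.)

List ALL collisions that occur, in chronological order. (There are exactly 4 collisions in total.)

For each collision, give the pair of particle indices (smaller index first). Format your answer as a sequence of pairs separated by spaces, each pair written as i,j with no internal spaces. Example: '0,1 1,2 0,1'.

Answer: 1,2 2,3 0,1 1,2

Derivation:
Collision at t=1/7: particles 1 and 2 swap velocities; positions: p0=17/7 p1=66/7 p2=66/7 p3=12; velocities now: v0=3 v1=-4 v2=3 v3=0
Collision at t=1: particles 2 and 3 swap velocities; positions: p0=5 p1=6 p2=12 p3=12; velocities now: v0=3 v1=-4 v2=0 v3=3
Collision at t=8/7: particles 0 and 1 swap velocities; positions: p0=38/7 p1=38/7 p2=12 p3=87/7; velocities now: v0=-4 v1=3 v2=0 v3=3
Collision at t=10/3: particles 1 and 2 swap velocities; positions: p0=-10/3 p1=12 p2=12 p3=19; velocities now: v0=-4 v1=0 v2=3 v3=3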